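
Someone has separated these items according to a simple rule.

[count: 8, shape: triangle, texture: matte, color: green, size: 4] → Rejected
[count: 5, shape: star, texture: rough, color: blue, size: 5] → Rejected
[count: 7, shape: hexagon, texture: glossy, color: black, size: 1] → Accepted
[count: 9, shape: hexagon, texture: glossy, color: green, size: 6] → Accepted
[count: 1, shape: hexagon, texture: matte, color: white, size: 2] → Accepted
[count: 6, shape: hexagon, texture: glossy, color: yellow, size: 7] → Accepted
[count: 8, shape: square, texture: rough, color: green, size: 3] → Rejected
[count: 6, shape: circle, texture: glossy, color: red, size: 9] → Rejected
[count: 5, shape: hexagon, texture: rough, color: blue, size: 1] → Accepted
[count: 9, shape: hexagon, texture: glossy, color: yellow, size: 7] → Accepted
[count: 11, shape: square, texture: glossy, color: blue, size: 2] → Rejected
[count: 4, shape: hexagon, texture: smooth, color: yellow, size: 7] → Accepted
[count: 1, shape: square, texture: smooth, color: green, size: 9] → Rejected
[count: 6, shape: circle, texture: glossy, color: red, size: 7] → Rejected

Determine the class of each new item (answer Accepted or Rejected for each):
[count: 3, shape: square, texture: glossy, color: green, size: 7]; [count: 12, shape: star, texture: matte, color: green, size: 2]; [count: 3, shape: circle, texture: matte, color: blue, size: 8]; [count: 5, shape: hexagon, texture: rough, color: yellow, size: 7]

Rejected, Rejected, Rejected, Accepted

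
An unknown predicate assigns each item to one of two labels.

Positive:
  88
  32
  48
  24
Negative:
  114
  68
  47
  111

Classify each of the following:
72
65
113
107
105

Positive, Negative, Negative, Negative, Negative

The simplest hypothesis consistent with all the labels is: multiple of 8.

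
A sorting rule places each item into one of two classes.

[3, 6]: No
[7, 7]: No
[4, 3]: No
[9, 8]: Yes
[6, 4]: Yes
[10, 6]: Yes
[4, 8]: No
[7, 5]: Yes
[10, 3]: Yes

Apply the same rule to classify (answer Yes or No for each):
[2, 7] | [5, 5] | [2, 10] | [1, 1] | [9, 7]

No, No, No, No, Yes

Every 'Yes' example satisfies: first > second AND sum ≥ 9. None of the 'No' examples do.
[2, 7] → 2 < 7, 2+7 = 9 → No.
[5, 5] → 5 = 5, 5+5 = 10 → No.
[2, 10] → 2 < 10, 2+10 = 12 → No.
[1, 1] → 1 = 1, 1+1 = 2 → No.
[9, 7] → 9 > 7, 9+7 = 16 → Yes.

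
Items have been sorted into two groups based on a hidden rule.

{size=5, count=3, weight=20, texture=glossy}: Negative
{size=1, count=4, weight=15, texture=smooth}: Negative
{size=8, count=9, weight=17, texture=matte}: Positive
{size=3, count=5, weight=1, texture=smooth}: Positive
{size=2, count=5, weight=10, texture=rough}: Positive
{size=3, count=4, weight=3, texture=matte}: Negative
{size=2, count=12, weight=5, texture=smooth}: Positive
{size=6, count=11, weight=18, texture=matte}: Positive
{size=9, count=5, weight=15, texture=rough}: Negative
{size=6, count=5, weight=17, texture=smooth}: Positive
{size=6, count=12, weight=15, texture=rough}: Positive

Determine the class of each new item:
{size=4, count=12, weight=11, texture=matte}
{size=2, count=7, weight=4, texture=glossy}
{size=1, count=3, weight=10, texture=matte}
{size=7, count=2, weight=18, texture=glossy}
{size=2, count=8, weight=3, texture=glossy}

Positive, Positive, Negative, Negative, Positive

A rule that fits every label: count ≥ 5 AND size ≤ 8 — true of each 'Positive' example, false of each 'Negative' one.
{size=4, count=12, weight=11, texture=matte}: Positive (count = 12, size = 4).
{size=2, count=7, weight=4, texture=glossy}: Positive (count = 7, size = 2).
{size=1, count=3, weight=10, texture=matte}: Negative (count = 3, size = 1).
{size=7, count=2, weight=18, texture=glossy}: Negative (count = 2, size = 7).
{size=2, count=8, weight=3, texture=glossy}: Positive (count = 8, size = 2).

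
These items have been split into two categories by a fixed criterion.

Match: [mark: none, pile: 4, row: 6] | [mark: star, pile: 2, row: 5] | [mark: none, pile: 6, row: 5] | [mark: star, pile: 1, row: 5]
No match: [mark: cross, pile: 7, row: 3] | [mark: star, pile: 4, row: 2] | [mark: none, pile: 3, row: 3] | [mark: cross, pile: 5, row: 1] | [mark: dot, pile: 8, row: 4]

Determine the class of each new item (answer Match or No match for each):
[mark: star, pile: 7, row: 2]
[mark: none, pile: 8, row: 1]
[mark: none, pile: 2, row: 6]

No match, No match, Match

The rule appears to be: row ≥ 5.
[mark: star, pile: 7, row: 2] — row = 2, hence No match. [mark: none, pile: 8, row: 1] — row = 1, hence No match. [mark: none, pile: 2, row: 6] — row = 6, hence Match.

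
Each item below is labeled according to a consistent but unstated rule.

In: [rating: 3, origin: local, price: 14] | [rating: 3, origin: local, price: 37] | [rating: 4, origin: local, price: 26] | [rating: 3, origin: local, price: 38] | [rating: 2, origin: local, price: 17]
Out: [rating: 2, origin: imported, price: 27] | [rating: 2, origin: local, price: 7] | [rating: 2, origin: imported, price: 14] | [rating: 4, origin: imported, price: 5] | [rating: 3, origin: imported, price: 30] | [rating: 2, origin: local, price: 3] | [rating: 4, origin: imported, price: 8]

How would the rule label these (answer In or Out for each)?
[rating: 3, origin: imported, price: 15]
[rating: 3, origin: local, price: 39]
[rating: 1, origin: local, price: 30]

The pattern is that an item is 'In' exactly when: origin is local AND price ≥ 8.
[rating: 3, origin: imported, price: 15]: origin is imported, price = 15 — doesn't match, so Out. [rating: 3, origin: local, price: 39]: origin is local, price = 39 — qualifies, so In. [rating: 1, origin: local, price: 30]: origin is local, price = 30 — qualifies, so In.

Out, In, In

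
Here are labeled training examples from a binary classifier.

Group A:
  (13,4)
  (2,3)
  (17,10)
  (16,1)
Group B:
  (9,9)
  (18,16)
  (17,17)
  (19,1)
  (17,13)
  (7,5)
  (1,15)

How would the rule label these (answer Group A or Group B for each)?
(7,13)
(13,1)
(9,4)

All 'Group A' examples share one property — sum is odd — and every 'Group B' example lacks it.
(7,13) → 7+13 = 20 → Group B. (13,1) → 13+1 = 14 → Group B. (9,4) → 9+4 = 13 → Group A.

Group B, Group B, Group A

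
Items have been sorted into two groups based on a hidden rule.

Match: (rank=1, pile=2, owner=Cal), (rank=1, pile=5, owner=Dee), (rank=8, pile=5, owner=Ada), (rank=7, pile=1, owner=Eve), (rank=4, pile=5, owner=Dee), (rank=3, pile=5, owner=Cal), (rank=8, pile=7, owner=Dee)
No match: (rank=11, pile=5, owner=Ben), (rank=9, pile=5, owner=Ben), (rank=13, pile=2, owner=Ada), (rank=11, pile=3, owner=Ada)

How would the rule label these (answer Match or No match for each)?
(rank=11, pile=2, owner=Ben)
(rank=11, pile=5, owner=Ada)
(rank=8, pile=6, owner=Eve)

A rule that fits every label: rank ≤ 8 — true of each 'Match' example, false of each 'No match' one.
No match: (rank=11, pile=2, owner=Ben), since rank = 11. No match: (rank=11, pile=5, owner=Ada), since rank = 11. Match: (rank=8, pile=6, owner=Eve), since rank = 8.

No match, No match, Match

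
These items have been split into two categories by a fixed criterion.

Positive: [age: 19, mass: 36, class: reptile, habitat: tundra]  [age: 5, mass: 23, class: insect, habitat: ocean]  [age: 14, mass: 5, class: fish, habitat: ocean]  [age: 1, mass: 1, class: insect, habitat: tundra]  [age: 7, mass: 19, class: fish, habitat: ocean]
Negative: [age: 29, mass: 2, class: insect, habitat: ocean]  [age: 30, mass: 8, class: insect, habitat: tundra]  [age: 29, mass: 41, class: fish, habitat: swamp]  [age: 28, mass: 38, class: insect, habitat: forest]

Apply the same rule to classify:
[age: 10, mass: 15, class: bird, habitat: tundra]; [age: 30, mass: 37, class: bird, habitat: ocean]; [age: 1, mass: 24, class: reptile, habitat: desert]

Positive, Negative, Positive

Rule: age ≤ 19. This holds for each 'Positive' example and fails for each 'Negative' one.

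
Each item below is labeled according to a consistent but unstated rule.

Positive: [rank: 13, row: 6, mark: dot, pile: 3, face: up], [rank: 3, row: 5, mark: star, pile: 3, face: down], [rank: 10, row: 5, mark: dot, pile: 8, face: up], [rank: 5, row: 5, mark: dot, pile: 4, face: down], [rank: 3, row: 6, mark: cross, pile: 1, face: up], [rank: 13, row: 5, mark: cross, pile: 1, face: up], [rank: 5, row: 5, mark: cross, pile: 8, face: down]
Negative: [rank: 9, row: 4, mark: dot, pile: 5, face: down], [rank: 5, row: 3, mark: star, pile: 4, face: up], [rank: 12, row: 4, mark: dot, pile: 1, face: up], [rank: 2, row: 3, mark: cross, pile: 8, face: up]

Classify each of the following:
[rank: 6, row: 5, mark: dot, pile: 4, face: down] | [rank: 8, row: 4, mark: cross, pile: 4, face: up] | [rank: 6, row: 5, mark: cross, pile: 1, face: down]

Positive, Negative, Positive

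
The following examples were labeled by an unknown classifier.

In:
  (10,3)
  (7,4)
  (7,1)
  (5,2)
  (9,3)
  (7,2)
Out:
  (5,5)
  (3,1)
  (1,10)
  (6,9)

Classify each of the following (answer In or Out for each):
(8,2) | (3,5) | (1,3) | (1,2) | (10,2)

In, Out, Out, Out, In

The pattern is that an item is 'In' exactly when: first > second AND sum ≥ 7.
(8,2): 8 > 2, 8+2 = 10, meets the rule → In. (3,5): 3 < 5, 3+5 = 8, does not pass → Out. (1,3): 1 < 3, 1+3 = 4, does not pass → Out. (1,2): 1 < 2, 1+2 = 3, does not pass → Out. (10,2): 10 > 2, 10+2 = 12, meets the rule → In.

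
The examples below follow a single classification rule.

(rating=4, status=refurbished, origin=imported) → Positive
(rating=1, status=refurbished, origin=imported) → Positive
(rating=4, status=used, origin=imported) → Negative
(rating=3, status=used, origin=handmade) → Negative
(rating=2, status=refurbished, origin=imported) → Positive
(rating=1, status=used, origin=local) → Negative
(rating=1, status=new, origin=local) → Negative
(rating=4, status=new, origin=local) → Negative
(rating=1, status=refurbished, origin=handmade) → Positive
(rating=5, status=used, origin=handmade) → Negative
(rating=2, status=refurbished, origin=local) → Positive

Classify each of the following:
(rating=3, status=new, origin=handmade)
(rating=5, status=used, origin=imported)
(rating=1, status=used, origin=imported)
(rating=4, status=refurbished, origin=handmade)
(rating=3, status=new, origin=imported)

The distinguishing property — status is refurbished — holds for all the 'Positive' cases and none of the 'Negative' cases.
(rating=3, status=new, origin=handmade) — status is new, hence Negative. (rating=5, status=used, origin=imported) — status is used, hence Negative. (rating=1, status=used, origin=imported) — status is used, hence Negative. (rating=4, status=refurbished, origin=handmade) — status is refurbished, hence Positive. (rating=3, status=new, origin=imported) — status is new, hence Negative.

Negative, Negative, Negative, Positive, Negative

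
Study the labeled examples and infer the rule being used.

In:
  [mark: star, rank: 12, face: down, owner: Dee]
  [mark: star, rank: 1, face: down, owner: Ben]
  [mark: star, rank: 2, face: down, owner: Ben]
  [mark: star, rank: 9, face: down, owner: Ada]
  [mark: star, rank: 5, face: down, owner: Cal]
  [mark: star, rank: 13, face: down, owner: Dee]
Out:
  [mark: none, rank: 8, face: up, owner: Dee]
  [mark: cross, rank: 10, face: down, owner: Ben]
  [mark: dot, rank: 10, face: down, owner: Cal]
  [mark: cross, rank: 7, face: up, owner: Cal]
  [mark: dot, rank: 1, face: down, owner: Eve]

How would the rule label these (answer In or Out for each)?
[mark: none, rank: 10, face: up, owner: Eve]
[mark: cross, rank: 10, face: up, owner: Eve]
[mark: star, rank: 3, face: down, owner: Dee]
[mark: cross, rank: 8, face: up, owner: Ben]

Checking candidate rules against both groups, what survives is: mark is star.
[mark: none, rank: 10, face: up, owner: Eve]: mark is none, lacks this property → Out.
[mark: cross, rank: 10, face: up, owner: Eve]: mark is cross, lacks this property → Out.
[mark: star, rank: 3, face: down, owner: Dee]: mark is star, qualifies → In.
[mark: cross, rank: 8, face: up, owner: Ben]: mark is cross, lacks this property → Out.

Out, Out, In, Out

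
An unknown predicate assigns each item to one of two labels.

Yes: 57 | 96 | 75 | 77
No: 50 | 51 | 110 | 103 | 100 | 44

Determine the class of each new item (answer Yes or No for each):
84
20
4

Yes, No, No

The common property of the 'Yes' items is: digit sum ≥ 9. No 'No' item has it.
84: digit sum 8+4 = 12 — meets the rule, so Yes.
20: digit sum 2+0 = 2 — fails this test, so No.
4: digit sum 4 — fails this test, so No.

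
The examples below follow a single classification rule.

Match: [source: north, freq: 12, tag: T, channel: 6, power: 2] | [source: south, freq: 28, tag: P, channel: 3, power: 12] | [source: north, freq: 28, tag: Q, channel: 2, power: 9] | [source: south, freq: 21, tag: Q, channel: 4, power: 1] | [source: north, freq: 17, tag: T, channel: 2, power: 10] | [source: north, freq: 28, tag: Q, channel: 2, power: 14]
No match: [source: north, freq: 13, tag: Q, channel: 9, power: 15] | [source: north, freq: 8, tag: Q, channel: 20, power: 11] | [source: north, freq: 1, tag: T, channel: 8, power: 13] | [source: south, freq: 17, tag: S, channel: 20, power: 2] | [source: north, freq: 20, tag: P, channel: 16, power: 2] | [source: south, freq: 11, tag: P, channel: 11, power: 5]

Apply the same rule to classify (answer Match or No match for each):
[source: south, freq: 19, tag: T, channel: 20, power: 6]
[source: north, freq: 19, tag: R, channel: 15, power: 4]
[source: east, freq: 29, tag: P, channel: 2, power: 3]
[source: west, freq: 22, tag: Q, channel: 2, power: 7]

No match, No match, Match, Match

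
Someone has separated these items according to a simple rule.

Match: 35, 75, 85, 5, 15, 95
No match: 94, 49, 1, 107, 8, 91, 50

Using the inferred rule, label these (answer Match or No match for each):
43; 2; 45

No match, No match, Match

The classifier is using: ends in digit 5.
43: No match (last digit 3). 2: No match (last digit 2). 45: Match (last digit 5).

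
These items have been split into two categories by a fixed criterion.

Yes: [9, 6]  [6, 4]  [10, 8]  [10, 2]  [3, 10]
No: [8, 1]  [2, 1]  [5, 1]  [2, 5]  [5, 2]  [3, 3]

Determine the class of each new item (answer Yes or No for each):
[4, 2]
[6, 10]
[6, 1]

The pattern is that an item is 'Yes' exactly when: sum ≥ 10.
[4, 2]: 4+2 = 6 — does not fit, so No.
[6, 10]: 6+10 = 16 — passes, so Yes.
[6, 1]: 6+1 = 7 — does not fit, so No.

No, Yes, No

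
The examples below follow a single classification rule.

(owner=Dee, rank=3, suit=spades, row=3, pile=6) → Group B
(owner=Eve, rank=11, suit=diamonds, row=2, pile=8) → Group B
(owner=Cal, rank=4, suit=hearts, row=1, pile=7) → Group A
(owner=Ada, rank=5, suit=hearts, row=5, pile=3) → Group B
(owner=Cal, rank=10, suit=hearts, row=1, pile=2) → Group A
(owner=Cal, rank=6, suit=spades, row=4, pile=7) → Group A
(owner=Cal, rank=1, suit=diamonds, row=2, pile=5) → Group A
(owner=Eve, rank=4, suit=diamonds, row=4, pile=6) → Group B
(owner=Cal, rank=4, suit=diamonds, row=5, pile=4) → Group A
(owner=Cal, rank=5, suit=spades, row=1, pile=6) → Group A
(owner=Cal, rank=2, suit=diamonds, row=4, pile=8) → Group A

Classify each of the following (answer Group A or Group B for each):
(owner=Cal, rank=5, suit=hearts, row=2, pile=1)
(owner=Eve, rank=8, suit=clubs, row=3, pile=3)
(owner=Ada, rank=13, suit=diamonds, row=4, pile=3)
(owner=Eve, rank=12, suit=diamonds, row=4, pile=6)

Group A, Group B, Group B, Group B

The distinguishing property — owner is Cal — holds for all the 'Group A' cases and none of the 'Group B' cases.
(owner=Cal, rank=5, suit=hearts, row=2, pile=1) — owner is Cal, hence Group A.
(owner=Eve, rank=8, suit=clubs, row=3, pile=3) — owner is Eve, hence Group B.
(owner=Ada, rank=13, suit=diamonds, row=4, pile=3) — owner is Ada, hence Group B.
(owner=Eve, rank=12, suit=diamonds, row=4, pile=6) — owner is Eve, hence Group B.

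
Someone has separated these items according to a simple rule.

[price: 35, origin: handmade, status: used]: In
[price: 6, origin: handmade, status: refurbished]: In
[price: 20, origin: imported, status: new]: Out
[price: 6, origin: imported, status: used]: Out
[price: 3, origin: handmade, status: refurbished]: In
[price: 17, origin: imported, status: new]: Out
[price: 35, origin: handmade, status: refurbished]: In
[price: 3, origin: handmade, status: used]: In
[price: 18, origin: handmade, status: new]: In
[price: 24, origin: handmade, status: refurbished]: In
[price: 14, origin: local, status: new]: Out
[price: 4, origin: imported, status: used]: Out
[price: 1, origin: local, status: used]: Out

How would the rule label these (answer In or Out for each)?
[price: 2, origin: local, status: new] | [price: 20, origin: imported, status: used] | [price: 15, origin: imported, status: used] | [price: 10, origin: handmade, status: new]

Out, Out, Out, In

Every 'In' example satisfies: origin is handmade. None of the 'Out' examples do.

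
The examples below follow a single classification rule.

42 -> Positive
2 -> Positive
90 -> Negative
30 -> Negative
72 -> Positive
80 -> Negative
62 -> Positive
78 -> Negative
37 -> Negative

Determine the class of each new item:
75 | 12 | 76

The distinguishing property — ends in digit 2 — holds for all the 'Positive' cases and none of the 'Negative' cases.
75 → last digit 5 → Negative.
12 → last digit 2 → Positive.
76 → last digit 6 → Negative.

Negative, Positive, Negative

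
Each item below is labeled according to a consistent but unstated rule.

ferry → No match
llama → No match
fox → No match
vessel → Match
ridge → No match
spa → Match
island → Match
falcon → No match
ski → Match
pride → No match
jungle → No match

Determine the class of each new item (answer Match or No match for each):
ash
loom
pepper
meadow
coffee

Match, No match, No match, No match, No match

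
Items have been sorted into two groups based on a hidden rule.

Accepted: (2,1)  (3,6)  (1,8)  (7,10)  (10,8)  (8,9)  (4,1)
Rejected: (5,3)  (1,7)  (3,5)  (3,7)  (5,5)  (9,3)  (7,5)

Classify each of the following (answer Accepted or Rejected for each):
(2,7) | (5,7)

Accepted, Rejected

The rule appears to be: product is even.
(2,7) — 2·7 = 14, hence Accepted. (5,7) — 5·7 = 35, hence Rejected.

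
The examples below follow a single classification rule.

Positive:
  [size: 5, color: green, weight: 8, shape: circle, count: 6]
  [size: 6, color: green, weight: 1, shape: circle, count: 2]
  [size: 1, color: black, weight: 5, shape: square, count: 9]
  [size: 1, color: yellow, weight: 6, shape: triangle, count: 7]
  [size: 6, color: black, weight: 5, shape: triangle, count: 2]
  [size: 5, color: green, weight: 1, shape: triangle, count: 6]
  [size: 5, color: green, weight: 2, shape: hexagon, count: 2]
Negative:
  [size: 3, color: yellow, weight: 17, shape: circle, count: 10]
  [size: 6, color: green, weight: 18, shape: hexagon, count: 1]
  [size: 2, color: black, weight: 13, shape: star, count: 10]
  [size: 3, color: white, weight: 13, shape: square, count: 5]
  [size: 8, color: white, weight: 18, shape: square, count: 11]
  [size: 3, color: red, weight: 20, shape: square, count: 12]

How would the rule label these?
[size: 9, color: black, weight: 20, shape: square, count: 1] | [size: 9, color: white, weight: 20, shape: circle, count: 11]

The rule appears to be: weight ≤ 8.
[size: 9, color: black, weight: 20, shape: square, count: 1]: weight = 20 — does not fit, so Negative. [size: 9, color: white, weight: 20, shape: circle, count: 11]: weight = 20 — does not fit, so Negative.

Negative, Negative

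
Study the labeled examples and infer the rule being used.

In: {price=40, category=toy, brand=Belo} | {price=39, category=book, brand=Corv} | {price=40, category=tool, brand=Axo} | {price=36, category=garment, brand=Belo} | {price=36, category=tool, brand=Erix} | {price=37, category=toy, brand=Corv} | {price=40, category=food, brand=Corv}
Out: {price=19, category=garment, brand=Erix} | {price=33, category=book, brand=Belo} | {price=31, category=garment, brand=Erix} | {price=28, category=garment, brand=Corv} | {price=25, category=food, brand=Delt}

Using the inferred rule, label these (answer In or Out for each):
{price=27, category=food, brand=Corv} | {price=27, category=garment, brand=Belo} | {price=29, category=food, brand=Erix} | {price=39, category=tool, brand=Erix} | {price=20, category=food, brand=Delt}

Out, Out, Out, In, Out

The rule appears to be: price ≥ 36.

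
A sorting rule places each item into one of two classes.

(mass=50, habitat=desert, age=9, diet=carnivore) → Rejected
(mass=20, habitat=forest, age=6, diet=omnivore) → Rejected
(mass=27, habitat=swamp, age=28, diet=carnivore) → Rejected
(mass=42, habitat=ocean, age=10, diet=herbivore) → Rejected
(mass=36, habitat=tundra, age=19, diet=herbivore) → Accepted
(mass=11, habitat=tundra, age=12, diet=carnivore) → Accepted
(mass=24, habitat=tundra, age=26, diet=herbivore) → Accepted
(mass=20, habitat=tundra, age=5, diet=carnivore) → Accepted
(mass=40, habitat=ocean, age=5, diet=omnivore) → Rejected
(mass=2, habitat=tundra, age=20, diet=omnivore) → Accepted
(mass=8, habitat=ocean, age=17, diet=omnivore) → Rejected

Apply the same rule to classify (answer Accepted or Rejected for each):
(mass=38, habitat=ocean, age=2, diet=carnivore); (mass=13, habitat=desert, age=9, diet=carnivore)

Comparing the two groups points to one rule — habitat is tundra.

Rejected, Rejected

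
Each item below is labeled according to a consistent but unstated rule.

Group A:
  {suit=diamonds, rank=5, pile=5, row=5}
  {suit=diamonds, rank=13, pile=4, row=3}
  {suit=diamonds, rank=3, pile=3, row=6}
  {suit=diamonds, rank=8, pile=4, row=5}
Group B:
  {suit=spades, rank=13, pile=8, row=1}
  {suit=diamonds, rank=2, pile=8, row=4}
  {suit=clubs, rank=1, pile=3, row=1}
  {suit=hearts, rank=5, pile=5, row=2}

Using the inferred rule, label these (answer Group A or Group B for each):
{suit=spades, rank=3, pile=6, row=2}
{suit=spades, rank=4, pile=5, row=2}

The pattern is that an item is 'Group A' exactly when: suit is diamonds AND pile ≤ 5.

Group B, Group B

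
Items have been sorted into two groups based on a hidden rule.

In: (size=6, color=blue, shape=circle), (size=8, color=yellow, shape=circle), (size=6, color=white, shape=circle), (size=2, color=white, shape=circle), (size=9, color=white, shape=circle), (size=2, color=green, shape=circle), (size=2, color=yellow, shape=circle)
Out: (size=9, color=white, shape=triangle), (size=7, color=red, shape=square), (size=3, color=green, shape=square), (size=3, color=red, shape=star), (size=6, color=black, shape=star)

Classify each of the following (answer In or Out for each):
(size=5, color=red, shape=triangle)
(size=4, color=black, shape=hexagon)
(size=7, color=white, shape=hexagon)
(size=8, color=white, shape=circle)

A rule that fits every label: shape is circle — true of each 'In' example, false of each 'Out' one.

Out, Out, Out, In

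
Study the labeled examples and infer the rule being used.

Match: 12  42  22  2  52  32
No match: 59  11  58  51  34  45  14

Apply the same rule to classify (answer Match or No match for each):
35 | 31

No match, No match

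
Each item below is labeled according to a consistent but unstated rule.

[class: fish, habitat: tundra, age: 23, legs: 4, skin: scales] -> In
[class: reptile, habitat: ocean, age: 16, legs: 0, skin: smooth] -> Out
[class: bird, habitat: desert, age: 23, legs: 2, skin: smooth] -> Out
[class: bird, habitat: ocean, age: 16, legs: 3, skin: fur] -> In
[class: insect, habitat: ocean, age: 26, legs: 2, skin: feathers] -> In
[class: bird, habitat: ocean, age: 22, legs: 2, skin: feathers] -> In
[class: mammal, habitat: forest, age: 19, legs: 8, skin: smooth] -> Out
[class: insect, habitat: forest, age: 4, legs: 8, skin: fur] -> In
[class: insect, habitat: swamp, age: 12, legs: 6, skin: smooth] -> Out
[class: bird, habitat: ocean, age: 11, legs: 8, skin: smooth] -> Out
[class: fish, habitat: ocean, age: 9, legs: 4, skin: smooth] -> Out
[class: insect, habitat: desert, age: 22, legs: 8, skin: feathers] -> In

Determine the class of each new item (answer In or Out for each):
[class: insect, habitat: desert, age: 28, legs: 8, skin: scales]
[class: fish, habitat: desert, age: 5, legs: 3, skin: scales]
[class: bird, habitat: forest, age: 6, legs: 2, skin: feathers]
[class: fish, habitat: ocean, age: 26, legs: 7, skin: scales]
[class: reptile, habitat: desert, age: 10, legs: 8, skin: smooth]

In, In, In, In, Out

One predicate separates the groups cleanly: skin is not smooth.
[class: insect, habitat: desert, age: 28, legs: 8, skin: scales]: skin is scales — qualifies, so In.
[class: fish, habitat: desert, age: 5, legs: 3, skin: scales]: skin is scales — qualifies, so In.
[class: bird, habitat: forest, age: 6, legs: 2, skin: feathers]: skin is feathers — qualifies, so In.
[class: fish, habitat: ocean, age: 26, legs: 7, skin: scales]: skin is scales — qualifies, so In.
[class: reptile, habitat: desert, age: 10, legs: 8, skin: smooth]: skin is smooth — doesn't match, so Out.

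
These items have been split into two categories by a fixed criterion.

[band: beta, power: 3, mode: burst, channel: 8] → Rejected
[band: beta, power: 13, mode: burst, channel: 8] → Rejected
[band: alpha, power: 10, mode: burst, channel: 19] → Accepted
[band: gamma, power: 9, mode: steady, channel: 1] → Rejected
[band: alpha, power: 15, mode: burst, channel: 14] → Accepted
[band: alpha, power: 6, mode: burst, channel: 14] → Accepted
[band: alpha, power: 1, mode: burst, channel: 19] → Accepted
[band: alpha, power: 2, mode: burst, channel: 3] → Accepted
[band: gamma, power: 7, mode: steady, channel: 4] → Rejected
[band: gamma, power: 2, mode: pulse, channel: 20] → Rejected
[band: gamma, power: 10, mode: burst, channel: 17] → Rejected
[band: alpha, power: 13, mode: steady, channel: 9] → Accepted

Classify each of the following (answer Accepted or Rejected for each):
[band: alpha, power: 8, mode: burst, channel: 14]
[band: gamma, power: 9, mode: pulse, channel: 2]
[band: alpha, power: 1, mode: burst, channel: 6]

Accepted, Rejected, Accepted

Checking candidate rules against both groups, what survives is: band is alpha.
[band: alpha, power: 8, mode: burst, channel: 14]: band is alpha, matches → Accepted. [band: gamma, power: 9, mode: pulse, channel: 2]: band is gamma, does not satisfy this → Rejected. [band: alpha, power: 1, mode: burst, channel: 6]: band is alpha, matches → Accepted.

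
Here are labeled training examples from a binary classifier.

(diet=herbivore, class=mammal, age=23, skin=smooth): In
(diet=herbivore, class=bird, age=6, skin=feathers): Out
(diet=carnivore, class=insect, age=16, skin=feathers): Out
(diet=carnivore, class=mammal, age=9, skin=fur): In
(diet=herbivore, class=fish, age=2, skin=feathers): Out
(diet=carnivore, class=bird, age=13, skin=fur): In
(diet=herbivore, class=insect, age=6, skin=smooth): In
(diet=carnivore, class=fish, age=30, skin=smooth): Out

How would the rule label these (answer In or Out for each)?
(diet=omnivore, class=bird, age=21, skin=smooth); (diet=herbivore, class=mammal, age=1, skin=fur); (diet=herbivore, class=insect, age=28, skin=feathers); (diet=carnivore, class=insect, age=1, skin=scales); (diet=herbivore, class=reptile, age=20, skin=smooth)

All 'In' examples share one property — skin is not feathers AND age ≤ 23 — and every 'Out' example lacks it.
In: (diet=omnivore, class=bird, age=21, skin=smooth), since skin is smooth, age = 21.
In: (diet=herbivore, class=mammal, age=1, skin=fur), since skin is fur, age = 1.
Out: (diet=herbivore, class=insect, age=28, skin=feathers), since skin is feathers, age = 28.
In: (diet=carnivore, class=insect, age=1, skin=scales), since skin is scales, age = 1.
In: (diet=herbivore, class=reptile, age=20, skin=smooth), since skin is smooth, age = 20.

In, In, Out, In, In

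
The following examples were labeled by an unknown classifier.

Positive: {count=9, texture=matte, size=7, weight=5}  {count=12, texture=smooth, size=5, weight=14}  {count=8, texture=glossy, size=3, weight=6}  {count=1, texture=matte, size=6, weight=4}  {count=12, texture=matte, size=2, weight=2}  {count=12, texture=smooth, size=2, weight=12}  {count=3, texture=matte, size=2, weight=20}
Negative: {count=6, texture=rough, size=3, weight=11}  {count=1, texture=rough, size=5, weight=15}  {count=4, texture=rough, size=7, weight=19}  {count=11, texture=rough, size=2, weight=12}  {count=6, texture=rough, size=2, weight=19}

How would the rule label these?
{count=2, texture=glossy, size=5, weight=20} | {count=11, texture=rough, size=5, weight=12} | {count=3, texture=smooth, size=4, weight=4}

The rule appears to be: texture is not rough.

Positive, Negative, Positive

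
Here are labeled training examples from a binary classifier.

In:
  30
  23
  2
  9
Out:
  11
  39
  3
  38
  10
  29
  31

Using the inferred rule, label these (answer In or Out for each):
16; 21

All 'In' examples share one property — ≡ 2 (mod 7) — and every 'Out' example lacks it.

In, Out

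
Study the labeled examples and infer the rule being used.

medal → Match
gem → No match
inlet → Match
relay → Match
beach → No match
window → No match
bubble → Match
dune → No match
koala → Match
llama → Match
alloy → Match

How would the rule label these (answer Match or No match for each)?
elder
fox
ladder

The common property of the 'Match' items is: contains 'l'. No 'No match' item has it.
elder → has 'l' → Match.
fox → no 'l' → No match.
ladder → has 'l' → Match.

Match, No match, Match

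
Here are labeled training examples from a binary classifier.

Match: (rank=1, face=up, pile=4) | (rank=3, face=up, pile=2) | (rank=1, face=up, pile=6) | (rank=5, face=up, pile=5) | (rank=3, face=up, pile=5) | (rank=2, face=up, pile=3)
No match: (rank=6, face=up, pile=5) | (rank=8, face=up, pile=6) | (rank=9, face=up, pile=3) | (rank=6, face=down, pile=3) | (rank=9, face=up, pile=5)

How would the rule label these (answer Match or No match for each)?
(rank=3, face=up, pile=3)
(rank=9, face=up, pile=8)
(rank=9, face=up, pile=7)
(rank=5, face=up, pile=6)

Match, No match, No match, Match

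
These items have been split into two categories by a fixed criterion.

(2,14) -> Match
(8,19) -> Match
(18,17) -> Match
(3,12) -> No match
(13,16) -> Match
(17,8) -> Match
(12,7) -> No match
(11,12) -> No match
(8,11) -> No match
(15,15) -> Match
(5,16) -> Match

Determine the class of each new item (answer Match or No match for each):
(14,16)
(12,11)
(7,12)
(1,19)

Match, No match, No match, Match

The simplest hypothesis consistent with all the labels is: max ≥ 13.
(14,16) → max 16 → Match. (12,11) → max 12 → No match. (7,12) → max 12 → No match. (1,19) → max 19 → Match.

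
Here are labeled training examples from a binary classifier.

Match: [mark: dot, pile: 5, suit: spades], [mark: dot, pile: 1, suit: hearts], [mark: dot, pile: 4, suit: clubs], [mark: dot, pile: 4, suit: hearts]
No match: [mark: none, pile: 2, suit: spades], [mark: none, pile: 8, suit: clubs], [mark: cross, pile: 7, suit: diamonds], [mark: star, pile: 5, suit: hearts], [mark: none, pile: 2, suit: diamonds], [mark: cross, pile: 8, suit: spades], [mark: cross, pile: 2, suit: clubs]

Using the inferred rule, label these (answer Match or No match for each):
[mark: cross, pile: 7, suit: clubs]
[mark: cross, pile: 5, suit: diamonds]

Checking candidate rules against both groups, what survives is: mark is dot.
[mark: cross, pile: 7, suit: clubs] — mark is cross, hence No match.
[mark: cross, pile: 5, suit: diamonds] — mark is cross, hence No match.

No match, No match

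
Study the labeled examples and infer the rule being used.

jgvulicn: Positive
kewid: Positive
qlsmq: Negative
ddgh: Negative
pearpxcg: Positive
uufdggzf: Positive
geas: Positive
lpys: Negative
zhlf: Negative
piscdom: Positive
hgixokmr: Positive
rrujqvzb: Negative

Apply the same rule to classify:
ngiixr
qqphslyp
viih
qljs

A rule that fits every label: has ≥ 2 vowels — true of each 'Positive' example, false of each 'Negative' one.
ngiixr — 2 vowels, hence Positive. qqphslyp — 0 vowels, hence Negative. viih — 2 vowels, hence Positive. qljs — 0 vowels, hence Negative.

Positive, Negative, Positive, Negative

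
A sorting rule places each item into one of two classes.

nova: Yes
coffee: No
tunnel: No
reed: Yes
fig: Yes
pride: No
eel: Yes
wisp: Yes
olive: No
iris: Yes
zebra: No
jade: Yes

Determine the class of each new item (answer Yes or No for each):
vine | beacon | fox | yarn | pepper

Yes, No, Yes, Yes, No

A rule that fits every label: length ≤ 4 — true of each 'Yes' example, false of each 'No' one.
vine — length 4, hence Yes.
beacon — length 6, hence No.
fox — length 3, hence Yes.
yarn — length 4, hence Yes.
pepper — length 6, hence No.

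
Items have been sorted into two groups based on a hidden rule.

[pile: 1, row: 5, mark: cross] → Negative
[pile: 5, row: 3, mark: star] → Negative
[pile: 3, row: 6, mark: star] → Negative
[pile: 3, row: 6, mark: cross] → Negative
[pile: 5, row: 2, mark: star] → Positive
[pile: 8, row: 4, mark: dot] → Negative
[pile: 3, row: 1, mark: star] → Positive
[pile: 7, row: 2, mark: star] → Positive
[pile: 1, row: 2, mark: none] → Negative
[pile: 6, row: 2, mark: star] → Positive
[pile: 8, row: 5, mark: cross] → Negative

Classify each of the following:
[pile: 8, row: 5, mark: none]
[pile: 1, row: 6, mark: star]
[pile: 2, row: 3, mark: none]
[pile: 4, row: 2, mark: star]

The simplest hypothesis consistent with all the labels is: mark is star AND row ≤ 2.
[pile: 8, row: 5, mark: none] → mark is none, row = 5 → Negative.
[pile: 1, row: 6, mark: star] → mark is star, row = 6 → Negative.
[pile: 2, row: 3, mark: none] → mark is none, row = 3 → Negative.
[pile: 4, row: 2, mark: star] → mark is star, row = 2 → Positive.

Negative, Negative, Negative, Positive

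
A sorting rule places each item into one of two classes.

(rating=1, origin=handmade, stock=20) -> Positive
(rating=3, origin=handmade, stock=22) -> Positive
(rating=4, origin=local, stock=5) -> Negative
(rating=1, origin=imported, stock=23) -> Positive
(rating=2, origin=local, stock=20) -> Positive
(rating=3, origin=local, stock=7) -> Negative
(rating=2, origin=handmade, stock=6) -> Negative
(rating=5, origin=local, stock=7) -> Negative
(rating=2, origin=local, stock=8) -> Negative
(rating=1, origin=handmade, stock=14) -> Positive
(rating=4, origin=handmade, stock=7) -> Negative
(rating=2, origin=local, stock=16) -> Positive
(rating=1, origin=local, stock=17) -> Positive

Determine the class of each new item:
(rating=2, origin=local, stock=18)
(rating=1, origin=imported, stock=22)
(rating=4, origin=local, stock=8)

Positive, Positive, Negative

The simplest hypothesis consistent with all the labels is: stock ≥ 14.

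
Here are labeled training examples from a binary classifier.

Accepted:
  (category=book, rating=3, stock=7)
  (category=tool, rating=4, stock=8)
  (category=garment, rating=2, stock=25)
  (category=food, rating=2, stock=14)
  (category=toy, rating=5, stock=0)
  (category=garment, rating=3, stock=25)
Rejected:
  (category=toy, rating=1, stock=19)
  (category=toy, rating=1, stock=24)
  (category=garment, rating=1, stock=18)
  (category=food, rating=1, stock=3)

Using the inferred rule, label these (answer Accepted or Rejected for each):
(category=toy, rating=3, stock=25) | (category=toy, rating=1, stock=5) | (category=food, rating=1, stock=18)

Accepted, Rejected, Rejected

The pattern is that an item is 'Accepted' exactly when: rating ≥ 2.
(category=toy, rating=3, stock=25) → rating = 3 → Accepted.
(category=toy, rating=1, stock=5) → rating = 1 → Rejected.
(category=food, rating=1, stock=18) → rating = 1 → Rejected.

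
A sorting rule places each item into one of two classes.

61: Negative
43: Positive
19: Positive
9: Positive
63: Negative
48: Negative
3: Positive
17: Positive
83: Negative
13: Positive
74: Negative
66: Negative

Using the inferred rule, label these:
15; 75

The rule appears to be: at most 43.
15 → 15 ≤ 43 → Positive. 75 → 75 > 43 → Negative.

Positive, Negative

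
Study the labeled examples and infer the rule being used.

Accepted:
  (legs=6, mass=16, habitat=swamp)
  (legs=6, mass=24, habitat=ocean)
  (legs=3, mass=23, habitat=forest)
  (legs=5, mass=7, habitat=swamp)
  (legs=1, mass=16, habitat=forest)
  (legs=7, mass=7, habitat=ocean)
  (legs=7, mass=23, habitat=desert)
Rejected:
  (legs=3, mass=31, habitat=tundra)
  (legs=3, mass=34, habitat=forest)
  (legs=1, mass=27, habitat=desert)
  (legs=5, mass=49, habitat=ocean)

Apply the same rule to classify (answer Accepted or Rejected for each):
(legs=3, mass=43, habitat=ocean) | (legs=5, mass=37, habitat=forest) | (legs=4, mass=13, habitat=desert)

Rejected, Rejected, Accepted

The classifier is using: mass ≤ 24.
(legs=3, mass=43, habitat=ocean): mass = 43, lacks this property → Rejected.
(legs=5, mass=37, habitat=forest): mass = 37, lacks this property → Rejected.
(legs=4, mass=13, habitat=desert): mass = 13, checks out → Accepted.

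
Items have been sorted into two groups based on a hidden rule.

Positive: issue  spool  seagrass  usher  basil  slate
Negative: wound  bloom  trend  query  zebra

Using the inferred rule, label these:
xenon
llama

Negative, Negative

Comparing the two groups points to one rule — contains 's'.
Negative: xenon, since no 's'. Negative: llama, since no 's'.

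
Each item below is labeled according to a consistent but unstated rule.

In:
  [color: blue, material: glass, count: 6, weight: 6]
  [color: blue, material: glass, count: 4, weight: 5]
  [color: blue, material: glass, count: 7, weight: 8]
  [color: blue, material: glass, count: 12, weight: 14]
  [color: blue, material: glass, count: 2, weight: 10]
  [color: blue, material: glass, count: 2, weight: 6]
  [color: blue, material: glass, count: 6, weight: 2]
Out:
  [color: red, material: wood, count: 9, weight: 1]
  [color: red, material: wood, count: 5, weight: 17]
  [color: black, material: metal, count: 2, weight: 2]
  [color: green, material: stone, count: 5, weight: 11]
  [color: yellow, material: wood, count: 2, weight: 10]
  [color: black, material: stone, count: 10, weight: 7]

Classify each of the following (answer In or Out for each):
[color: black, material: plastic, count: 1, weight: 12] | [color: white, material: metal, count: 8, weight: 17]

Out, Out

A rule that fits every label: color is blue — true of each 'In' example, false of each 'Out' one.
[color: black, material: plastic, count: 1, weight: 12]: color is black — fails the rule, so Out. [color: white, material: metal, count: 8, weight: 17]: color is white — fails the rule, so Out.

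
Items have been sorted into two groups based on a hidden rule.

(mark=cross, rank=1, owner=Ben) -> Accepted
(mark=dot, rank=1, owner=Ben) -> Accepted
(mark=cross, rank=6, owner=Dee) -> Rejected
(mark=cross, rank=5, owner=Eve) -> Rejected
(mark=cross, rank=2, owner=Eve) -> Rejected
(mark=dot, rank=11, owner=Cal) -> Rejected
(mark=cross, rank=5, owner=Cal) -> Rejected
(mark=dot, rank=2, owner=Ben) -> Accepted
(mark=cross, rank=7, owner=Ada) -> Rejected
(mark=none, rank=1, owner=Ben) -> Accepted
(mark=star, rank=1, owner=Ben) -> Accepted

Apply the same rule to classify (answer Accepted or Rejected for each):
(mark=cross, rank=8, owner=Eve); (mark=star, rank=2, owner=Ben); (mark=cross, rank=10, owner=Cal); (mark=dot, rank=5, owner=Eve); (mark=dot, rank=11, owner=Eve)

The distinguishing property — owner is Ben — holds for all the 'Accepted' cases and none of the 'Rejected' cases.

Rejected, Accepted, Rejected, Rejected, Rejected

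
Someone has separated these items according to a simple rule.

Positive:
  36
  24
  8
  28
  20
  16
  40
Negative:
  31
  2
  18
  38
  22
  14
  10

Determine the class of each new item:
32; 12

Looking at the examples, the only property every 'Positive' case has and every 'Negative' case lacks is: multiple of 4.
Positive: 32, since 32 = 4·8.
Positive: 12, since 12 = 4·3.

Positive, Positive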